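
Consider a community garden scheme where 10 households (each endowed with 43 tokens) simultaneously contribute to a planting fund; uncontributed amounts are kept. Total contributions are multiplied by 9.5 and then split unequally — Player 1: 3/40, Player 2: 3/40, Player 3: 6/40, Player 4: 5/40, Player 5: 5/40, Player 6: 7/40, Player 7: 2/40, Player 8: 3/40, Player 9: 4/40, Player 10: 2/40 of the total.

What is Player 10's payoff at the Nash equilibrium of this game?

124.70 tokens

For player j, contributing a unit is worthwhile iff 9.5 × (j's share) ≥ 1, i.e. iff j's share is at least 0.1053.
Player 3, Player 4, Player 5 and Player 6 clear that bar, contributing 43 each; the remaining 6 contribute 0. Total contributed: 172.
Player 10 keeps 43 and receives 9.5 × 172 × 2/40 = 81.70 from the planting fund, for a payoff of 124.70.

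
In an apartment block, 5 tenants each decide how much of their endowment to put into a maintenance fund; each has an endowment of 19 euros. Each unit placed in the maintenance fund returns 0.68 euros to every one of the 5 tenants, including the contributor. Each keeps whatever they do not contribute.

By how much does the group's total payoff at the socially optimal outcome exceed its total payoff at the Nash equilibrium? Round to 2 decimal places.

228.00 euros

The private return per contributed unit is 0.68 < 1, so contributing 0 is dominant for every player. At the Nash equilibrium everyone keeps their 19, and the group total is 5 × 19 = 95.
Each contributed unit returns 3.400 to the group as a whole (0.68 to each of 5 players), which exceeds 1, so the social optimum is full contribution: group total = 3.400 × 95 = 323.00.
Efficiency loss = 323.00 − 95 = 228.00.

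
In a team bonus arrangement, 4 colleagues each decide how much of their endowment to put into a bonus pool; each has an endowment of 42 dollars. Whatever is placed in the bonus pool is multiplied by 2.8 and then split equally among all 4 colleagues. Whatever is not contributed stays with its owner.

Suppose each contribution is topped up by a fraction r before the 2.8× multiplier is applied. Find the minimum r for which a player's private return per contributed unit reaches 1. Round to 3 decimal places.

0.429

With matching at rate r, one contributed unit becomes (1 + r) in the bonus pool and returns 2.8 × (1 + r) / 4 to the contributor.
Setting this equal to 1: 1 + r = 4/2.8 = 1.4286.
So the minimum matching rate is r = 1.4286 − 1 = 0.429.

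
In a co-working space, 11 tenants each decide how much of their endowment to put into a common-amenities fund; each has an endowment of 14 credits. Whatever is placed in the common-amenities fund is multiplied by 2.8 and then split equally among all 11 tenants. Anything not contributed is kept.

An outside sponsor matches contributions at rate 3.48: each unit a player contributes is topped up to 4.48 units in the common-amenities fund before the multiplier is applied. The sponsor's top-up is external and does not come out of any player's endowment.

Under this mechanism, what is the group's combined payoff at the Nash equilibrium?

1931.78 credits

The effective private return per unit is now 2.8 × 4.48 / 11 = 1.1404 > 1, so every player's dominant strategy flips to full contribution.
So the Nash equilibrium is full contribution by all 11; the group earns 2.8 × 4.48 × 154 = 1931.78.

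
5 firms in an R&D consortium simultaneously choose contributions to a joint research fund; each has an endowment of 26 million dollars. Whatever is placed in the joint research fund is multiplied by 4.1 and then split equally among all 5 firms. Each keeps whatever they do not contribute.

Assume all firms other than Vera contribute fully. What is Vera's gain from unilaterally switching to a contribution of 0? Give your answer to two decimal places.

Switching from a contribution of 26 to 0 lets Vera keep an extra 26 million dollars, but lowers the joint research fund by 26, which costs Vera their own share of that drop: 4.1/5 × 26 = 21.32.
Net gain = 26 − 21.32 = 4.68. The private return per contributed unit (0.8200) is below 1, so free-riding is indeed the best response regardless of what the others do.

4.68 million dollars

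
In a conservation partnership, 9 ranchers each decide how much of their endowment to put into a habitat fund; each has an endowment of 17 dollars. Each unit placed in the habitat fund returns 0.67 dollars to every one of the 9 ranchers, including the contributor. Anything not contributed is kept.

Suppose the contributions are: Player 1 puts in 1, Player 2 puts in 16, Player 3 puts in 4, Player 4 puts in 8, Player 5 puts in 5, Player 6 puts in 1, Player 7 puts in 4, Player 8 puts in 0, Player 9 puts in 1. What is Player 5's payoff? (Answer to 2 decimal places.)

38.80 dollars

Total contributed: 1 + 16 + 4 + 8 + 5 + 1 + 4 + 0 + 1 = 40.
Each receives 0.67 × 40 = 26.80 from the habitat fund.
Player 5 keeps 17 − 5 = 12, so Player 5's payoff is 12 + 26.80 = 38.80.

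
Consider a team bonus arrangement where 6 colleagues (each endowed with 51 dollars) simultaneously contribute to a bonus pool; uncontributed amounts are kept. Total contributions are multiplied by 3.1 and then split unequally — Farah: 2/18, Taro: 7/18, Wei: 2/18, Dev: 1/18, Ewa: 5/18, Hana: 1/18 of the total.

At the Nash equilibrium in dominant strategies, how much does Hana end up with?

Each unit j contributes comes back to j as 3.1 × (j's share), so j prefers to contribute only if that share exceeds 1/3.1 = 0.3226; otherwise keeping the unit dominates.
Taro alone (share 7/18) is above the threshold, contributing 51; the remaining 5 contribute 0. Total contributed: 51.
Hana keeps 51 and receives 3.1 × 51 × 1/18 = 8.78 from the bonus pool, for a payoff of 59.78.

59.78 dollars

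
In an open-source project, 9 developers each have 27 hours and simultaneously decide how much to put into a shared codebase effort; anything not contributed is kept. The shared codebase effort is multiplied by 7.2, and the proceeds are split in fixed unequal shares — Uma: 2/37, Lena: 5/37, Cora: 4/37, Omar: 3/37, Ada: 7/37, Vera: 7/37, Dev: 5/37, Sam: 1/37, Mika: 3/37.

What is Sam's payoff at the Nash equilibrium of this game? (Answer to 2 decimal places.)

Player j's private return per contributed unit is 7.2 × (j's share). Contributing is weakly dominant for j when that share is at least 1/7.2 = 0.1389, and contributing 0 is dominant otherwise.
Ada and Vera clear that bar, contributing 27 each; the remaining 7 contribute 0. Total contributed: 54.
Sam keeps 27 and receives 7.2 × 54 × 1/37 = 10.51 from the shared codebase effort, for a payoff of 37.51.

37.51 hours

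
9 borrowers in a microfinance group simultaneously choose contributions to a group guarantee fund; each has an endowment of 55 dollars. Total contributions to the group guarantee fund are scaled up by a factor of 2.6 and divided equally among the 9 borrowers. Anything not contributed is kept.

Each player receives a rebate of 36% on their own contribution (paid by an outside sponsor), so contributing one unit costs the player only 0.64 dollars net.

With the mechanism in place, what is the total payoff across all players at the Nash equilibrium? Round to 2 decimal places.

With the mechanism, a contributed unit returns (2.6/9) / 0.64 = 0.4514 per unit of net cost — still below 1 — so contributing 0 remains dominant for every player.
At the Nash equilibrium no one contributes; group total payoff = 9 × 55 = 495.

495.00 dollars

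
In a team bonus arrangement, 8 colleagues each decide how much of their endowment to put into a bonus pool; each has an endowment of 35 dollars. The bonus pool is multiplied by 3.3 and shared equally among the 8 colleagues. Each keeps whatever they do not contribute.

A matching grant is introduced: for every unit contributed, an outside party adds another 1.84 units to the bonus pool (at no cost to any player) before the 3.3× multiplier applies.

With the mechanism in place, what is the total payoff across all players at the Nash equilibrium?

Under the mechanism each unit contributed yields 3.3 × 2.84 / 8 = 1.1715 back to its contributor per unit of net cost, which exceeds 1, making full contribution the dominant choice for everyone.
At the Nash equilibrium everyone contributes 35. Group total payoff = 3.3 × 2.84 × 280 = 2624.16.

2624.16 dollars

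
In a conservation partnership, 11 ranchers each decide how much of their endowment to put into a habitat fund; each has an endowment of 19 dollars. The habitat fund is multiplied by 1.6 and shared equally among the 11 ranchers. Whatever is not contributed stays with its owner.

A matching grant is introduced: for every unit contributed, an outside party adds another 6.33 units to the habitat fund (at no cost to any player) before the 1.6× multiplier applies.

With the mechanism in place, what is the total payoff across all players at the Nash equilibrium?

With the mechanism, a contributed unit returns 1.6 × 7.33 / 11 = 1.0662 per unit of net cost to the contributor — now above 1 — so contributing fully is weakly dominant for every player.
At the Nash equilibrium everyone contributes 19. Group total payoff = 1.6 × 7.33 × 209 = 2451.15.

2451.15 dollars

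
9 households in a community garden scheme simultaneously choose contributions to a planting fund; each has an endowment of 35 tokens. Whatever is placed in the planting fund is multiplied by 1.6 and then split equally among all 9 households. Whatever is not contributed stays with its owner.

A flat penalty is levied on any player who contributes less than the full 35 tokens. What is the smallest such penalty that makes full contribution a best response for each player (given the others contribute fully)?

28.78 tokens

Given the others contribute fully, the best deviation is to contribute 0 (any partial contribution still incurs the fine and gives up units whose private return 0.1778 is below 1).
Deviating from 35 to 0 saves 35 tokens but forfeits the deviator's share of the drop in the planting fund: 1.6/9 × 35 = 6.22.
So the deviation gain is 35 − 6.22 = 28.78, and the fine must be at least 28.78 tokens to wipe it out.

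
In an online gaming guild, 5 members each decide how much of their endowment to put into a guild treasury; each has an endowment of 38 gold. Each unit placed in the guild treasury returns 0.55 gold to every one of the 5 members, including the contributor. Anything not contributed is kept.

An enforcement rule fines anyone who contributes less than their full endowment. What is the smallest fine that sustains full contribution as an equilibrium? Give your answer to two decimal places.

17.10 gold

Given the others contribute fully, the best deviation is to contribute 0 (any partial contribution still incurs the fine and gives up units whose private return 0.55 is below 1).
Deviating from 38 to 0 saves 38 gold but forfeits the deviator's share of the drop in the guild treasury: 0.55 × 38 = 20.90.
So the deviation gain is 38 − 20.90 = 17.10, and the fine must be at least 17.10 gold to wipe it out.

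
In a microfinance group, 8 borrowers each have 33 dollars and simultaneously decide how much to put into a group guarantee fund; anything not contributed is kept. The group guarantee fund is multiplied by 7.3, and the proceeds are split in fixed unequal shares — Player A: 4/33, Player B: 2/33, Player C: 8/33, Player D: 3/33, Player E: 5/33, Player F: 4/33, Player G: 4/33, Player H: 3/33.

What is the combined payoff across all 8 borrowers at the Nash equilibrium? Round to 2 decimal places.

Each unit j contributes comes back to j as 7.3 × (j's share), so j prefers to contribute only if that share exceeds 1/7.3 = 0.1370; otherwise keeping the unit dominates.
Player C and Player E clear that bar, contributing 33 each; the remaining 6 contribute 0. Total contributed: 66.
The group guarantee fund pays out 7.3 × 66 = 481.80 in total (split across the unequal shares, but the aggregate is all that matters for the group sum).
The 6 free-riders keep 33 each, adding 198. Group total = 198 + 481.80 = 679.80.

679.80 dollars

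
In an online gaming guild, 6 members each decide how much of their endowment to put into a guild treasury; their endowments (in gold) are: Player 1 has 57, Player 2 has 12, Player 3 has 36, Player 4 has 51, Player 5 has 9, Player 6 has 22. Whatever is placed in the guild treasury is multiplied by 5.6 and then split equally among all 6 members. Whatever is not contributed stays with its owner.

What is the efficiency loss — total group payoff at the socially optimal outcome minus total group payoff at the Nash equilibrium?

860.20 gold

The private return per contributed unit is 5.6/6 = 0.9333 < 1 for every player regardless of endowment, so the Nash equilibrium is zero contribution and the group total is Σ E_j = 57 + 12 + 36 + 51 + 9 + 22 = 187.
Each contributed unit returns 5.600 to the group, so the social optimum is full contribution by everyone: group total = 5.600 × 187 = 1047.20.
Efficiency loss = (5.600 − 1) × 187 = 860.20.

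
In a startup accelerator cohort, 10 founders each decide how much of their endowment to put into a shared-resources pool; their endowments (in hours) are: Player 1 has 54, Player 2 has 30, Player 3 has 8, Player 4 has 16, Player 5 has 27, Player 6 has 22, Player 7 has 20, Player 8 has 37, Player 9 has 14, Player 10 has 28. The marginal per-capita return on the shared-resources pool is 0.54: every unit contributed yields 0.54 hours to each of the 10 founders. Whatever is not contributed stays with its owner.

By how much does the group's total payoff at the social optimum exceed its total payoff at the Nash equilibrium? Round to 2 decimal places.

1126.40 hours

The private return per contributed unit is 0.54 < 1 for everyone, so the Nash equilibrium is zero contribution and the group total is Σ E_j = 54 + 30 + 8 + 16 + 27 + 22 + 20 + 37 + 14 + 28 = 256.
Each contributed unit returns 5.400 to the group, so the social optimum is full contribution by everyone: group total = 5.400 × 256 = 1382.40.
Efficiency loss = (5.400 − 1) × 256 = 1126.40.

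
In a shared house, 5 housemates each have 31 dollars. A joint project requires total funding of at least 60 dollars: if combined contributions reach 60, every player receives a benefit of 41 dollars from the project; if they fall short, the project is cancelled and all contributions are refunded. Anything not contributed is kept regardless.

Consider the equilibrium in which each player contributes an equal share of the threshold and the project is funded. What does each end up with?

60 dollars

Equal share of the threshold: 60/5 = 12.
At this profile no one gains by cutting their contribution: any cut drops the total below 60, the project is cancelled, contributions are refunded, and the deviator ends with 31, which is less than 31 − 12 + 41 = 60. Contributing more than 12 just wastes the excess. So contributing exactly 12 is a best response.
Each player's payoff: 31 − 12 + 41 = 60.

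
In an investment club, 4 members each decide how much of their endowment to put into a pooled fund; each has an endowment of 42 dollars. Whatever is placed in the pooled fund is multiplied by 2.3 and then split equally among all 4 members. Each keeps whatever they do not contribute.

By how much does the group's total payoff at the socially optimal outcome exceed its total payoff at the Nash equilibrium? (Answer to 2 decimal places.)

Each contributed unit returns 2.3/4 = 0.5750 to its contributor — below 1 — so contributing 0 is dominant for every player. At the Nash equilibrium everyone keeps their 42, and the group total is 4 × 42 = 168.
Each contributed unit returns 2.300 to the group as a whole (0.5750 to each of 4 players), which exceeds 1, so the social optimum is full contribution: group total = 2.300 × 168 = 386.40.
Efficiency loss = 386.40 − 168 = 218.40.

218.40 dollars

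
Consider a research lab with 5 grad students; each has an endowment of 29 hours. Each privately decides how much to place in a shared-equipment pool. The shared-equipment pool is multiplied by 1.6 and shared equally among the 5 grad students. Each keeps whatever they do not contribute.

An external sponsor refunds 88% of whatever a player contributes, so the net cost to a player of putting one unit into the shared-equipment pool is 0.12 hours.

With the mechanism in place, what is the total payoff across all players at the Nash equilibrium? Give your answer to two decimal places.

The effective private return per unit is now (1.6/5) / 0.12 = 2.6667 > 1, so every player's dominant strategy flips to full contribution.
So the Nash equilibrium is full contribution by all 5; the group earns 5 × (29 × 0.88 + 1.6 × 29) = 359.60.

359.60 hours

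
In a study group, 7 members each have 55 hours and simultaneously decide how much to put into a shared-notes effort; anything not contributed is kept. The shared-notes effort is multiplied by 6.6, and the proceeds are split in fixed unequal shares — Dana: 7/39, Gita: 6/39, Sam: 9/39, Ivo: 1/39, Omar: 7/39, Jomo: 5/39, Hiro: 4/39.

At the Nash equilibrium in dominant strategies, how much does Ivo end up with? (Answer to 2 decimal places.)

Each unit j contributes comes back to j as 6.6 × (j's share), so j prefers to contribute only if that share exceeds 1/6.6 = 0.1515; otherwise keeping the unit dominates.
Dana, Gita, Sam and Omar are above the threshold, contributing 55 each; the remaining 3 contribute 0. Total contributed: 220.
Ivo keeps 55 and receives 6.6 × 220 × 1/39 = 37.23 from the shared-notes effort, for a payoff of 92.23.

92.23 hours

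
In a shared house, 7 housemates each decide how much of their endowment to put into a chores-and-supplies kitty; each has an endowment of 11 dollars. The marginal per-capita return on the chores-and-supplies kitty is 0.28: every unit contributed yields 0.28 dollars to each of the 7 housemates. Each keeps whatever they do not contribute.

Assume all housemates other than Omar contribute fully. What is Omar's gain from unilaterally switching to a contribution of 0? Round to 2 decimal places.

7.92 dollars

Switching from a contribution of 11 to 0 lets Omar keep an extra 11 dollars, but lowers the chores-and-supplies kitty by 11, which costs Omar their own share of that drop: 0.28 × 11 = 3.08.
Net gain = 11 − 3.08 = 7.92. The private return per contributed unit (0.28) is below 1, so free-riding is indeed the best response regardless of what the others do.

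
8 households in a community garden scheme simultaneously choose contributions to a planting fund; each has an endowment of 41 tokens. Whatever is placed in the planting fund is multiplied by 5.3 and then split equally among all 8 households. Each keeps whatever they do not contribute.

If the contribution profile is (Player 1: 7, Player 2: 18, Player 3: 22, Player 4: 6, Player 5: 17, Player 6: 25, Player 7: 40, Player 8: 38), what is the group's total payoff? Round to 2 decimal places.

Total contributed: 7 + 18 + 22 + 6 + 17 + 25 + 40 + 38 = 173; total kept: 8 × 41 − 173 = 155.
The planting fund pays out 5.3 × 173 = 916.90 in aggregate.
Group total = 155 + 916.90 = 1071.90.

1071.90 tokens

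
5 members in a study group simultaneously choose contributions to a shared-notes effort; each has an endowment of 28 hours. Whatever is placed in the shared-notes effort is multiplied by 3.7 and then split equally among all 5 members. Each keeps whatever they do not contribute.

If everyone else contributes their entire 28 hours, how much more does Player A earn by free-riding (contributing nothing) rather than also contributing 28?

Switching from a contribution of 28 to 0 lets Player A keep an extra 28 hours, but lowers the shared-notes effort by 28, which costs Player A their own share of that drop: 3.7/5 × 28 = 20.72.
Net gain = 28 − 20.72 = 7.28. The private return per contributed unit (0.7400) is below 1, so free-riding is indeed the best response regardless of what the others do.

7.28 hours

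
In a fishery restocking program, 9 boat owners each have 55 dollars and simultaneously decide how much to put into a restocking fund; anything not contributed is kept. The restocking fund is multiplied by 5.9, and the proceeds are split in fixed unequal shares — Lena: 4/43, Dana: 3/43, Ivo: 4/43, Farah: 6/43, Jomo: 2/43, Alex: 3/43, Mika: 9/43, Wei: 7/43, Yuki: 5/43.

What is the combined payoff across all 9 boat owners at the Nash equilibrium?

A player with share s gets back 5.9·s per unit contributed, so full contribution is dominant for anyone with s > 1/5.9 = 0.1695 and zero contribution is dominant for anyone below.
Mika alone (share 9/43) is above the threshold, contributing 55; the remaining 8 contribute 0. Total contributed: 55.
The restocking fund pays out 5.9 × 55 = 324.50 in total (split across the unequal shares, but the aggregate is all that matters for the group sum).
The 8 free-riders keep 55 each, adding 440. Group total = 440 + 324.50 = 764.50.

764.50 dollars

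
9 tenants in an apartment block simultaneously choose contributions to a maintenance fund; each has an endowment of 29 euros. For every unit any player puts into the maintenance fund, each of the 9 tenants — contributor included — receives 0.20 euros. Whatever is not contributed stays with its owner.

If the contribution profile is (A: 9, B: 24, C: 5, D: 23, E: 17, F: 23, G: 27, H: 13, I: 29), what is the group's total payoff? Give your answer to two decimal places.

397.00 euros

Total contributed: 9 + 24 + 5 + 23 + 17 + 23 + 27 + 13 + 29 = 170; total kept: 9 × 29 − 170 = 91.
The maintenance fund pays out 0.20 × 9 × 170 = 306.00 in aggregate.
Group total = 91 + 306.00 = 397.00.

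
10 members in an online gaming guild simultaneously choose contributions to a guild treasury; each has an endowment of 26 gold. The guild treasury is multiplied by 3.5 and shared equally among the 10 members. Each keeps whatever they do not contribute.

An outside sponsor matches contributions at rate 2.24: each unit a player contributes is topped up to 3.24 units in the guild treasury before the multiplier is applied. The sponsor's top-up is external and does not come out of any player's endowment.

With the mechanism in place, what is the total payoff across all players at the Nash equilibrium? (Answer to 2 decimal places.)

2948.40 gold

With the mechanism, a contributed unit returns 3.5 × 3.24 / 10 = 1.1340 per unit of net cost to the contributor — now above 1 — so contributing fully is weakly dominant for every player.
So the Nash equilibrium is full contribution by all 10; the group earns 3.5 × 3.24 × 260 = 2948.40.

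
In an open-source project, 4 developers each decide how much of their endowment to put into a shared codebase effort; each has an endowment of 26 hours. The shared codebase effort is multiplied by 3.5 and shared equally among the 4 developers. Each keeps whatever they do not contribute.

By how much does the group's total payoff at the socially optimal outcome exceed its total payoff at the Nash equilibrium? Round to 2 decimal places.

260.00 hours

Each contributed unit returns 3.5/4 = 0.8750 to its contributor — below 1 — so contributing 0 is dominant for every player. At the Nash equilibrium everyone keeps their 26, and the group total is 4 × 26 = 104.
Each contributed unit returns 3.500 to the group as a whole (0.8750 to each of 4 players), which exceeds 1, so the social optimum is full contribution: group total = 3.500 × 104 = 364.00.
Efficiency loss = 364.00 − 104 = 260.00.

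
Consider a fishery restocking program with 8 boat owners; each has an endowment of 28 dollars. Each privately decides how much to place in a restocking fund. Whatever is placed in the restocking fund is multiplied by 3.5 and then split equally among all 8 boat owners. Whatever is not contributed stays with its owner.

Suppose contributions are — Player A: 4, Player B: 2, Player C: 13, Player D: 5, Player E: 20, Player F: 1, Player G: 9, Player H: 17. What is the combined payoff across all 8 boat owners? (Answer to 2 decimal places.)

Total contributed: 4 + 2 + 13 + 5 + 20 + 1 + 9 + 17 = 71; total kept: 8 × 28 − 71 = 153.
The restocking fund pays out 3.5 × 71 = 248.50 in aggregate.
Group total = 153 + 248.50 = 401.50.

401.50 dollars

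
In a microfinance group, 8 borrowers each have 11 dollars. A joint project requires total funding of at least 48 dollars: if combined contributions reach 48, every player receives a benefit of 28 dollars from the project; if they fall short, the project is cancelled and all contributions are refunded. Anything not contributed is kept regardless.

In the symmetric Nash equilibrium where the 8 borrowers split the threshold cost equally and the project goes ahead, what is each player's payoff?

33 dollars

Equal share of the threshold: 48/8 = 6.
At this profile no one gains by cutting their contribution: any cut drops the total below 48, the project is cancelled, contributions are refunded, and the deviator ends with 11, which is less than 11 − 6 + 28 = 33. Contributing more than 6 just wastes the excess. So contributing exactly 6 is a best response.
Each player's payoff: 11 − 6 + 28 = 33.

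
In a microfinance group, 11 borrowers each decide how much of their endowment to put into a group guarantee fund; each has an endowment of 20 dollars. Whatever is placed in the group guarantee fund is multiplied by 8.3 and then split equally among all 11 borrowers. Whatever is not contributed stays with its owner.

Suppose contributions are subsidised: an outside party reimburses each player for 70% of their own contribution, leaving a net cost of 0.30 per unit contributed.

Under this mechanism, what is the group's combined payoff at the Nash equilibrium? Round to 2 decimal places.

1980.00 dollars

With the mechanism, a contributed unit returns (8.3/11) / 0.30 = 2.5152 per unit of net cost to the contributor — now above 1 — so contributing fully is weakly dominant for every player.
At the Nash equilibrium everyone contributes 20. Group total payoff = 11 × (20 × 0.70 + 8.3 × 20) = 1980.00.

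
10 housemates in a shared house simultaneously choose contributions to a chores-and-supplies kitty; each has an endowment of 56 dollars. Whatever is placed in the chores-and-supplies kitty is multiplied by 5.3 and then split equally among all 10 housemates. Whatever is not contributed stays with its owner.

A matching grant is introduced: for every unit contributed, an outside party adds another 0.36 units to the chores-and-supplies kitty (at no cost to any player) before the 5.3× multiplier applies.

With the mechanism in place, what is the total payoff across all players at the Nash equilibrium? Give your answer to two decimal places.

With the mechanism, a contributed unit returns 5.3 × 1.36 / 10 = 0.7208 per unit of net cost — still below 1 — so contributing 0 remains dominant for every player.
At the Nash equilibrium no one contributes; group total payoff = 10 × 56 = 560.

560.00 dollars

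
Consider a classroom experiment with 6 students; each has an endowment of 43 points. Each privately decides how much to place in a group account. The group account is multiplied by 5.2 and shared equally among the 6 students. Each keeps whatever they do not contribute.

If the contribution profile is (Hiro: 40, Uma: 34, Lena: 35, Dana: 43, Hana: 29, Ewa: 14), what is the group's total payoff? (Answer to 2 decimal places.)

1077.00 points

Total contributed: 40 + 34 + 35 + 43 + 29 + 14 = 195; total kept: 6 × 43 − 195 = 63.
The group account pays out 5.2 × 195 = 1014.00 in aggregate.
Group total = 63 + 1014.00 = 1077.00.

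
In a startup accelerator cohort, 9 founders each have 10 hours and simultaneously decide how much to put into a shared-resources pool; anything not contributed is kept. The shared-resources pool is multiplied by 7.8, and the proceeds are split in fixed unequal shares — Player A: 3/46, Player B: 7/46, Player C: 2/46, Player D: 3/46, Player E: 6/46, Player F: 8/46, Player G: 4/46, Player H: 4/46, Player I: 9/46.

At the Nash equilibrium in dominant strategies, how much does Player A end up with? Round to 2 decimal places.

30.35 hours

Player j's private return per contributed unit is 7.8 × (j's share). Contributing is weakly dominant for j when that share is at least 1/7.8 = 0.1282, and contributing 0 is dominant otherwise.
Player B, Player E, Player F and Player I are above the threshold, contributing 10 each; the remaining 5 contribute 0. Total contributed: 40.
Player A keeps 10 and receives 7.8 × 40 × 3/46 = 20.35 from the shared-resources pool, for a payoff of 30.35.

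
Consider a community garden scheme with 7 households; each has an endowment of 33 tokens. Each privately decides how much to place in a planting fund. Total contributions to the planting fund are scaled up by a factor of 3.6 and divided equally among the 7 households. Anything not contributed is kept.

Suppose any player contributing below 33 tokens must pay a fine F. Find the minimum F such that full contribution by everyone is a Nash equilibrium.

Given the others contribute fully, the best deviation is to contribute 0 (any partial contribution still incurs the fine and gives up units whose private return 0.5143 is below 1).
Deviating from 33 to 0 saves 33 tokens but forfeits the deviator's share of the drop in the planting fund: 3.6/7 × 33 = 16.97.
So the deviation gain is 33 − 16.97 = 16.03, and the fine must be at least 16.03 tokens to wipe it out.

16.03 tokens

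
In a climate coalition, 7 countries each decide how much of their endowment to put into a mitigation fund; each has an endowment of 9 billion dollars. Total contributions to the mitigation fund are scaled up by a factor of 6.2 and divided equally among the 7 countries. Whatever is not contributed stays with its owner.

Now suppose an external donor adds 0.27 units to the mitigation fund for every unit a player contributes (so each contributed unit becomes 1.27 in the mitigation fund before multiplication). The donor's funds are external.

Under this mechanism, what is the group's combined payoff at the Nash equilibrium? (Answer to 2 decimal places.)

Under the mechanism each unit contributed yields 6.2 × 1.27 / 7 = 1.1249 back to its contributor per unit of net cost, which exceeds 1, making full contribution the dominant choice for everyone.
At the Nash equilibrium everyone contributes 9. Group total payoff = 6.2 × 1.27 × 63 = 496.06.

496.06 billion dollars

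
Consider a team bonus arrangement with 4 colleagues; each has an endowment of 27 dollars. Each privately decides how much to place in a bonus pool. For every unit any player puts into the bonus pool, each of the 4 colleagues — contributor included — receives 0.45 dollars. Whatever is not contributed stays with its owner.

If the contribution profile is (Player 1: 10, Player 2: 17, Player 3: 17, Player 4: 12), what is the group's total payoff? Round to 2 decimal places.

152.80 dollars

Total contributed: 10 + 17 + 17 + 12 = 56; total kept: 4 × 27 − 56 = 52.
The bonus pool pays out 0.45 × 4 × 56 = 100.80 in aggregate.
Group total = 52 + 100.80 = 152.80.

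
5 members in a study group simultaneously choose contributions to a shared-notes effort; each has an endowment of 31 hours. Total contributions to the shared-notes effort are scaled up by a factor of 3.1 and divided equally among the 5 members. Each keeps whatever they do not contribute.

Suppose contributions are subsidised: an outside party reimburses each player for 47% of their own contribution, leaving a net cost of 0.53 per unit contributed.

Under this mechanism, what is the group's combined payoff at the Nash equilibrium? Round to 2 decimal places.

553.35 hours

Under the mechanism each unit contributed yields (3.1/5) / 0.53 = 1.1698 back to its contributor per unit of net cost, which exceeds 1, making full contribution the dominant choice for everyone.
So the Nash equilibrium is full contribution by all 5; the group earns 5 × (31 × 0.47 + 3.1 × 31) = 553.35.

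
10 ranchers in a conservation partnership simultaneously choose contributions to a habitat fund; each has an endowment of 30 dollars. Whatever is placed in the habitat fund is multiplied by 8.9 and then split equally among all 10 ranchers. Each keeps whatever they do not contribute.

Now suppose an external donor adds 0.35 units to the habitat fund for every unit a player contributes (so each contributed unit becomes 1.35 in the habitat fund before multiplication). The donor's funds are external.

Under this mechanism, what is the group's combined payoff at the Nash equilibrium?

3604.50 dollars

Under the mechanism each unit contributed yields 8.9 × 1.35 / 10 = 1.2015 back to its contributor per unit of net cost, which exceeds 1, making full contribution the dominant choice for everyone.
At the Nash equilibrium everyone contributes 30. Group total payoff = 8.9 × 1.35 × 300 = 3604.50.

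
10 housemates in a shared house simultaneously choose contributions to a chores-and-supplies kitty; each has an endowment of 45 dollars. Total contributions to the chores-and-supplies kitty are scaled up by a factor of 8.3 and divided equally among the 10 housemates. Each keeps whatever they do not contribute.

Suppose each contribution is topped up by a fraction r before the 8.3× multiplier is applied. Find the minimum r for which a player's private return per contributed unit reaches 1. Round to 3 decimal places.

With matching at rate r, one contributed unit becomes (1 + r) in the chores-and-supplies kitty and returns 8.3 × (1 + r) / 10 to the contributor.
Setting this equal to 1: 1 + r = 10/8.3 = 1.2048.
So the minimum matching rate is r = 1.2048 − 1 = 0.205.

0.205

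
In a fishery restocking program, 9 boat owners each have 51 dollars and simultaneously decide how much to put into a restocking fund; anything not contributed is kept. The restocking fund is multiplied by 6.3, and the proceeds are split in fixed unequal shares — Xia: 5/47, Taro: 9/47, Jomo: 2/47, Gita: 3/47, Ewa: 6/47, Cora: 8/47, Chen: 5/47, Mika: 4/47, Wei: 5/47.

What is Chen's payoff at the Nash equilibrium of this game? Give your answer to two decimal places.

A player with share s gets back 6.3·s per unit contributed, so full contribution is dominant for anyone with s > 1/6.3 = 0.1587 and zero contribution is dominant for anyone below.
Taro and Cora clear that bar, contributing 51 each; the remaining 7 contribute 0. Total contributed: 102.
Chen keeps 51 and receives 6.3 × 102 × 5/47 = 68.36 from the restocking fund, for a payoff of 119.36.

119.36 dollars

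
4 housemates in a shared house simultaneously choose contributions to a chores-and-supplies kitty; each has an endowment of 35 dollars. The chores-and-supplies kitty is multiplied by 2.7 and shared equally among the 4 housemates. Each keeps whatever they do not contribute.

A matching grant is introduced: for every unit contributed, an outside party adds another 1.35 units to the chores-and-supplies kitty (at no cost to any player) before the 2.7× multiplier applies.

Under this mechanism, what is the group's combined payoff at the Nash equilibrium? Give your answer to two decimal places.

The effective private return per unit is now 2.7 × 2.35 / 4 = 1.5863 > 1, so every player's dominant strategy flips to full contribution.
At the Nash equilibrium everyone contributes 35. Group total payoff = 2.7 × 2.35 × 140 = 888.30.

888.30 dollars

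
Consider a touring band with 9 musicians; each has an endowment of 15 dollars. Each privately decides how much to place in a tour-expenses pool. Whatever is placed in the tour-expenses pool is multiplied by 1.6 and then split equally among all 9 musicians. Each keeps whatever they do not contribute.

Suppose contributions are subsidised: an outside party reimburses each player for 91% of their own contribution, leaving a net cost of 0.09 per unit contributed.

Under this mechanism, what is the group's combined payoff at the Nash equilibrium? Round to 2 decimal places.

338.85 dollars

Under the mechanism each unit contributed yields (1.6/9) / 0.09 = 1.9753 back to its contributor per unit of net cost, which exceeds 1, making full contribution the dominant choice for everyone.
So the Nash equilibrium is full contribution by all 9; the group earns 9 × (15 × 0.91 + 1.6 × 15) = 338.85.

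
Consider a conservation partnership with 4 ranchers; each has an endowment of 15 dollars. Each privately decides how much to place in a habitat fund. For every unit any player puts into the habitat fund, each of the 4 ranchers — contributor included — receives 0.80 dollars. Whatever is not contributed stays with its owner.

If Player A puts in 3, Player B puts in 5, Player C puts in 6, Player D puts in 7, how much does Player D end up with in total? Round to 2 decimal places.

24.80 dollars

Total contributed: 3 + 5 + 6 + 7 = 21.
Each receives 0.80 × 21 = 16.80 from the habitat fund.
Player D keeps 15 − 7 = 8, so Player D's payoff is 8 + 16.80 = 24.80.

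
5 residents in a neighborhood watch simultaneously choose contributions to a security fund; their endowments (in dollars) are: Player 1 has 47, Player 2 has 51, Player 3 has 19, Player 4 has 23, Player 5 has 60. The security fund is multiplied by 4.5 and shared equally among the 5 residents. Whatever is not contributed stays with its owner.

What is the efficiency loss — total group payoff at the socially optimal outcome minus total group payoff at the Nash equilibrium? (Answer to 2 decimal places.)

700.00 dollars

The private return per contributed unit is 4.5/5 = 0.9000 < 1 for every player regardless of endowment, so the Nash equilibrium is zero contribution and the group total is Σ E_j = 47 + 51 + 19 + 23 + 60 = 200.
Each contributed unit returns 4.500 to the group, so the social optimum is full contribution by everyone: group total = 4.500 × 200 = 900.00.
Efficiency loss = (4.500 − 1) × 200 = 700.00.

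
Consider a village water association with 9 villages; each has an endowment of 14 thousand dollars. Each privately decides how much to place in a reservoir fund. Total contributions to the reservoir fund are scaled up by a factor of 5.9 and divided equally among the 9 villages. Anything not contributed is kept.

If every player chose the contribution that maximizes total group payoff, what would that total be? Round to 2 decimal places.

743.40 thousand dollars

Each contributed unit returns 5.900 to the group as a whole (0.6556 to each of 9 players), which exceeds 1, so the social optimum is full contribution: group total = 5.900 × 126 = 743.40.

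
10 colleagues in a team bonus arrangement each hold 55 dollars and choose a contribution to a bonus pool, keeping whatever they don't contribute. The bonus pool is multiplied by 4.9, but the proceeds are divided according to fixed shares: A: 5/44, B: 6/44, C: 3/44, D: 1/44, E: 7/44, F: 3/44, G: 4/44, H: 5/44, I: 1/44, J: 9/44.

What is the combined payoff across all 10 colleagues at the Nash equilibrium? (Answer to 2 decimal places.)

For player j, contributing a unit is worthwhile iff 4.9 × (j's share) ≥ 1, i.e. iff j's share is at least 0.2041.
The only share above 0.2041 is J's 9/44, contributing 55; the remaining 9 contribute 0. Total contributed: 55.
The bonus pool pays out 4.9 × 55 = 269.50 in total (split across the unequal shares, but the aggregate is all that matters for the group sum).
The 9 free-riders keep 55 each, adding 495. Group total = 495 + 269.50 = 764.50.

764.50 dollars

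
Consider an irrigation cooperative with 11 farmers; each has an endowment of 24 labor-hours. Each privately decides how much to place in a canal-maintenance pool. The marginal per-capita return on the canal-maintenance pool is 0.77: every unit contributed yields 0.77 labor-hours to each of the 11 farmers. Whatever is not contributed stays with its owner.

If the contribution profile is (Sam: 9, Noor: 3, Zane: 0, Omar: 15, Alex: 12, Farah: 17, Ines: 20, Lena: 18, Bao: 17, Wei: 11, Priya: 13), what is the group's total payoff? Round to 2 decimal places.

Total contributed: 9 + 3 + 0 + 15 + 12 + 17 + 20 + 18 + 17 + 11 + 13 = 135; total kept: 11 × 24 − 135 = 129.
The canal-maintenance pool pays out 0.77 × 11 × 135 = 1143.45 in aggregate.
Group total = 129 + 1143.45 = 1272.45.

1272.45 labor-hours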